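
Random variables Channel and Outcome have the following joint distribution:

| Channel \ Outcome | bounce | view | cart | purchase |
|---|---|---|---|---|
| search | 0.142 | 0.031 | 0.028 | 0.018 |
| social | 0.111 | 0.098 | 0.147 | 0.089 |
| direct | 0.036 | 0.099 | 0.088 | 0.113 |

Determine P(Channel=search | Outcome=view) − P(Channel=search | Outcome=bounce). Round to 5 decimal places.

P(Outcome=view) = 0.031 + 0.098 + 0.099 = 0.228; P(Channel=search | Outcome=view) = 0.031/0.228 = 0.135965.
P(Outcome=bounce) = 0.142 + 0.111 + 0.036 = 0.289; P(Channel=search | Outcome=bounce) = 0.142/0.289 = 0.491349.
Difference = -0.35538.

-0.35538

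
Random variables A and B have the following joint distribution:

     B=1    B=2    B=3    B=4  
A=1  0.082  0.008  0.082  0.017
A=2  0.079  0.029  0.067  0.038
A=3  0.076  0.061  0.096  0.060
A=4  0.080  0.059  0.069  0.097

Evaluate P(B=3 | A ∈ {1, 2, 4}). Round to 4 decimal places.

P(A=1) = 0.082 + 0.008 + 0.082 + 0.017 = 0.189.
P(A=2) = 0.079 + 0.029 + 0.067 + 0.038 = 0.213.
P(A=4) = 0.080 + 0.059 + 0.069 + 0.097 = 0.305.
P(A ∈ {1, 2, 4}) = 0.189 + 0.213 + 0.305 = 0.707; P(B=3, A ∈ {1, 2, 4}) = 0.082 + 0.067 + 0.069 = 0.218.
P(B=3 | A ∈ {1, 2, 4}) = 0.218/0.707 = 0.3083.

0.3083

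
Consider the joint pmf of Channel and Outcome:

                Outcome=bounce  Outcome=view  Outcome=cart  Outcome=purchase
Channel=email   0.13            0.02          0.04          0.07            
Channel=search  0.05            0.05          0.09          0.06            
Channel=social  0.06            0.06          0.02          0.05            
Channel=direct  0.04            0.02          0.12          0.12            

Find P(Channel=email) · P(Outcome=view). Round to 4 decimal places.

P(Channel=email) = 0.13 + 0.02 + 0.04 + 0.07 = 0.26.
P(Outcome=view) = 0.02 + 0.05 + 0.06 + 0.02 = 0.15.
Product: 0.26 × 0.15 = 0.0390.

0.0390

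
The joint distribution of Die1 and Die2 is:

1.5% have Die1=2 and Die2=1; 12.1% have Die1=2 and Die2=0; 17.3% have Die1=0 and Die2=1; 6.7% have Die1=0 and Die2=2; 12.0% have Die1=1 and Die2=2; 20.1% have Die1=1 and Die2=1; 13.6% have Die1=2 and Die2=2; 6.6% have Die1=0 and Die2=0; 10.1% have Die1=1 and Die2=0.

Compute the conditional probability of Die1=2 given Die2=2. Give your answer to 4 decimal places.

0.4211

P(Die2=2) = 0.067 + 0.120 + 0.136 = 0.323.
P(Die1=2 | Die2=2) = 0.136/0.323 = 0.4211.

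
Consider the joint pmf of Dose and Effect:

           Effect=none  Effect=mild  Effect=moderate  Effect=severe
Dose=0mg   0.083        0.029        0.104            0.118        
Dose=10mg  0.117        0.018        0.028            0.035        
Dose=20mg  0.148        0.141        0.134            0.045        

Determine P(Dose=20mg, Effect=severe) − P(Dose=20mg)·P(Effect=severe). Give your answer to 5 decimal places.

P(Dose=20mg) = 0.148 + 0.141 + 0.134 + 0.045 = 0.468.
P(Effect=severe) = 0.118 + 0.035 + 0.045 = 0.198.
P(Dose=20mg, Effect=severe) − P(Dose=20mg)P(Effect=severe) = 0.045 − 0.468×0.198 = -0.04766.

-0.04766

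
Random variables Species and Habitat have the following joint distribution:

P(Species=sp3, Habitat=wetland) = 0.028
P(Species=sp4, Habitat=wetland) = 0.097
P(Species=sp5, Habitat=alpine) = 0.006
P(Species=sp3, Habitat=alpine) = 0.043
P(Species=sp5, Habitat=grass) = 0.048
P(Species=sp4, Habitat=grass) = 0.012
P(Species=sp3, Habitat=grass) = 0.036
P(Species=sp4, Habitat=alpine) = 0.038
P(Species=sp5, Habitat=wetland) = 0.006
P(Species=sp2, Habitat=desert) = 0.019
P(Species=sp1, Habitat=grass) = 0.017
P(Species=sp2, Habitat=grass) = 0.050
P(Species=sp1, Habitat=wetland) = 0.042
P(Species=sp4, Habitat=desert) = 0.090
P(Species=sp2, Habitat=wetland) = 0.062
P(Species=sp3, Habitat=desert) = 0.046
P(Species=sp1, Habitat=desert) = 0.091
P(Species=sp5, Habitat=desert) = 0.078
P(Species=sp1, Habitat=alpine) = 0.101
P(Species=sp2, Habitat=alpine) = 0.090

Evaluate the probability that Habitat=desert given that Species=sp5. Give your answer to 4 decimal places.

0.5652

P(Species=sp5) = 0.048 + 0.006 + 0.078 + 0.006 = 0.138.
P(Habitat=desert | Species=sp5) = 0.078/0.138 = 0.5652.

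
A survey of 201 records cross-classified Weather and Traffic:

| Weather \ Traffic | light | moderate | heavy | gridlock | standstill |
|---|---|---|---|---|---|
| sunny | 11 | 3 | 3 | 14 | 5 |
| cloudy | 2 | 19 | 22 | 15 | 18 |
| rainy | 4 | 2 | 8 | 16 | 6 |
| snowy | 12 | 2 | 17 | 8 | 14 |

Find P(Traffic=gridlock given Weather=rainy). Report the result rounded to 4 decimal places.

0.4444

Total with Weather=rainy: 4 + 2 + 8 + 16 + 6 = 36.
P(Traffic=gridlock | Weather=rainy) = 16/36 = 0.4444.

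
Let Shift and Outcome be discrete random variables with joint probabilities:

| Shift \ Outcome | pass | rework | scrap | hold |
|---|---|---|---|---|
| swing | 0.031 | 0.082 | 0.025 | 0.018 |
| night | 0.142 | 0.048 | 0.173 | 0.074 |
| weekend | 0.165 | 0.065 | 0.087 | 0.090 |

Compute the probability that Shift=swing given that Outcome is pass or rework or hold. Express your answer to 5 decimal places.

0.18322

P(Outcome=pass) = 0.031 + 0.142 + 0.165 = 0.338.
P(Outcome=rework) = 0.082 + 0.048 + 0.065 = 0.195.
P(Outcome=hold) = 0.018 + 0.074 + 0.090 = 0.182.
P(Outcome ∈ {pass, rework, hold}) = 0.338 + 0.195 + 0.182 = 0.715; P(Shift=swing, Outcome ∈ {pass, rework, hold}) = 0.031 + 0.082 + 0.018 = 0.131.
P(Shift=swing | Outcome ∈ {pass, rework, hold}) = 0.131/0.715 = 0.18322.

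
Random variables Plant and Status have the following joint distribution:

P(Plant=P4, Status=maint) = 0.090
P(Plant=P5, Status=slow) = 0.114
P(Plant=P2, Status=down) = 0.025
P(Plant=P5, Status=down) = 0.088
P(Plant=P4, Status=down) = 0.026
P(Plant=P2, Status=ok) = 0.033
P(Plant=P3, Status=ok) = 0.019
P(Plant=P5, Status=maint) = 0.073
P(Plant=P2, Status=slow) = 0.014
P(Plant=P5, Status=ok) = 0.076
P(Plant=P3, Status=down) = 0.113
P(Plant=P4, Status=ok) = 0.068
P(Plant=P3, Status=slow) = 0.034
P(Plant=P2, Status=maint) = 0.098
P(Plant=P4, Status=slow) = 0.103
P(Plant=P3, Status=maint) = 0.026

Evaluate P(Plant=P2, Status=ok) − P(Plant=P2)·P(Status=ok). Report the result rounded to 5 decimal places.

P(Plant=P2) = 0.033 + 0.014 + 0.025 + 0.098 = 0.170.
P(Status=ok) = 0.033 + 0.019 + 0.068 + 0.076 = 0.196.
P(Plant=P2, Status=ok) − P(Plant=P2)P(Status=ok) = 0.033 − 0.170×0.196 = -0.00032.

-0.00032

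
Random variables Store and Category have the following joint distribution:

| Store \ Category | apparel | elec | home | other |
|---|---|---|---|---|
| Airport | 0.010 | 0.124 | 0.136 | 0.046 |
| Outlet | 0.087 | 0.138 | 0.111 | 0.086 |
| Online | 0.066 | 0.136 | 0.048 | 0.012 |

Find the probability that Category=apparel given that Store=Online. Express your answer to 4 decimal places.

0.2519

P(Store=Online) = 0.066 + 0.136 + 0.048 + 0.012 = 0.262.
P(Category=apparel | Store=Online) = 0.066/0.262 = 0.2519.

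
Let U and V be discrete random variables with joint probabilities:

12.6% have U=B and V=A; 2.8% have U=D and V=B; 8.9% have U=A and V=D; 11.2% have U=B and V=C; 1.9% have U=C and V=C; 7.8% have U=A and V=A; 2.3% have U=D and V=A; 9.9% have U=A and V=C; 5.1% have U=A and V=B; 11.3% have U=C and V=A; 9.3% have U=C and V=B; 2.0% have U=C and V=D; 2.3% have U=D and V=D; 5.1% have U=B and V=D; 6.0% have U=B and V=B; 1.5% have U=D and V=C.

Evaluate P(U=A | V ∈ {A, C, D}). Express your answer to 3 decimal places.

P(V=A) = 0.078 + 0.126 + 0.113 + 0.023 = 0.340.
P(V=C) = 0.099 + 0.112 + 0.019 + 0.015 = 0.245.
P(V=D) = 0.089 + 0.051 + 0.020 + 0.023 = 0.183.
P(V ∈ {A, C, D}) = 0.340 + 0.245 + 0.183 = 0.768; P(U=A, V ∈ {A, C, D}) = 0.078 + 0.099 + 0.089 = 0.266.
P(U=A | V ∈ {A, C, D}) = 0.266/0.768 = 0.346.

0.346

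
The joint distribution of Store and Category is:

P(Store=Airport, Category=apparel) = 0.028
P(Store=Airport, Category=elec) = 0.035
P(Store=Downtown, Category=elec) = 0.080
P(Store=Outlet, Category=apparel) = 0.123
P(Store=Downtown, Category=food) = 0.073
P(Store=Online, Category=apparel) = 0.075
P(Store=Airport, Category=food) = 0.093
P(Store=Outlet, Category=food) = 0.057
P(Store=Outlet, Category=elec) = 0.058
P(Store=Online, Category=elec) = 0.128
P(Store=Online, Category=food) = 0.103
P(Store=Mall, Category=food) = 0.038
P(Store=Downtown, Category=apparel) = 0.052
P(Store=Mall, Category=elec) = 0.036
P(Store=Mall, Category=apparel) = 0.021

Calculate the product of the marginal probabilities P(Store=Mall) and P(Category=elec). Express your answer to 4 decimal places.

P(Store=Mall) = 0.038 + 0.021 + 0.036 = 0.095.
P(Category=elec) = 0.080 + 0.036 + 0.035 + 0.058 + 0.128 = 0.337.
Product: 0.095 × 0.337 = 0.0320.

0.0320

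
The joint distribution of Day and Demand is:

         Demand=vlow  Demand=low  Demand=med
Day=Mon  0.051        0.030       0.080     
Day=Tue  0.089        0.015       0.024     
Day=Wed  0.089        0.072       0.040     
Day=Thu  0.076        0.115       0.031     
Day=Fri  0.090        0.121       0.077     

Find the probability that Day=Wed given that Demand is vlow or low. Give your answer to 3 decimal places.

P(Demand=vlow) = 0.051 + 0.089 + 0.089 + 0.076 + 0.090 = 0.395.
P(Demand=low) = 0.030 + 0.015 + 0.072 + 0.115 + 0.121 = 0.353.
P(Demand ∈ {vlow, low}) = 0.395 + 0.353 = 0.748; P(Day=Wed, Demand ∈ {vlow, low}) = 0.089 + 0.072 = 0.161.
P(Day=Wed | Demand ∈ {vlow, low}) = 0.161/0.748 = 0.215.

0.215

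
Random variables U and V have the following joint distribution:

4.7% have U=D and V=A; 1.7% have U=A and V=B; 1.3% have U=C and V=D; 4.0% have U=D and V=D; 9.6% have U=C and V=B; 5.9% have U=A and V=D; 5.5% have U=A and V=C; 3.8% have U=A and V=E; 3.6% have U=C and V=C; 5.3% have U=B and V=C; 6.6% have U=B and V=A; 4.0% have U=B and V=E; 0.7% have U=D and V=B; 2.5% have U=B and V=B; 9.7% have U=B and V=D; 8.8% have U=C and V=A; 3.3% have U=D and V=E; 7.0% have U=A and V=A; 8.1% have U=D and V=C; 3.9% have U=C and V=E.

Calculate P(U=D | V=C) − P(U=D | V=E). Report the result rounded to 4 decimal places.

0.1400

P(V=C) = 0.055 + 0.053 + 0.036 + 0.081 = 0.225; P(U=D | V=C) = 0.081/0.225 = 0.36000.
P(V=E) = 0.038 + 0.040 + 0.039 + 0.033 = 0.150; P(U=D | V=E) = 0.033/0.150 = 0.22000.
Difference = 0.1400.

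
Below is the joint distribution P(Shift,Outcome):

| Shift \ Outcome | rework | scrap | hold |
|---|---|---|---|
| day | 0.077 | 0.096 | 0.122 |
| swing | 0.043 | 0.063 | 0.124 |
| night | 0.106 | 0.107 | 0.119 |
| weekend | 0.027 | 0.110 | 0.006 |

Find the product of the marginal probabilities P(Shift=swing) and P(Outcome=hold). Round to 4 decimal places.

0.0853

P(Shift=swing) = 0.043 + 0.063 + 0.124 = 0.230.
P(Outcome=hold) = 0.122 + 0.124 + 0.119 + 0.006 = 0.371.
Product: 0.230 × 0.371 = 0.0853.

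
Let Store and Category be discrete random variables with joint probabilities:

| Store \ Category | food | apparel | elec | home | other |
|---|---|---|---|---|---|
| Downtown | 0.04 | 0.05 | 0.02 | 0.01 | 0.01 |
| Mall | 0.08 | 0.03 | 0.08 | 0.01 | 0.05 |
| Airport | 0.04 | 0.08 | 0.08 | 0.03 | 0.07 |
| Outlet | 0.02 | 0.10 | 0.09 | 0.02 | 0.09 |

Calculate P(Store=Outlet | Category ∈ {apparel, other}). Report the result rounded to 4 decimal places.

P(Category=apparel) = 0.05 + 0.03 + 0.08 + 0.10 = 0.26.
P(Category=other) = 0.01 + 0.05 + 0.07 + 0.09 = 0.22.
P(Category ∈ {apparel, other}) = 0.26 + 0.22 = 0.48; P(Store=Outlet, Category ∈ {apparel, other}) = 0.10 + 0.09 = 0.19.
P(Store=Outlet | Category ∈ {apparel, other}) = 0.19/0.48 = 0.3958.

0.3958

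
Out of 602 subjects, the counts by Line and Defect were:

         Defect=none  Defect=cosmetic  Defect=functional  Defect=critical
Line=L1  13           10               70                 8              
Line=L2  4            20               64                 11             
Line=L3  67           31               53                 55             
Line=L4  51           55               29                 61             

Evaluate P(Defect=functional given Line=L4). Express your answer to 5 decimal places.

Total with Line=L4: 51 + 55 + 29 + 61 = 196.
P(Defect=functional | Line=L4) = 29/196 = 0.14796.

0.14796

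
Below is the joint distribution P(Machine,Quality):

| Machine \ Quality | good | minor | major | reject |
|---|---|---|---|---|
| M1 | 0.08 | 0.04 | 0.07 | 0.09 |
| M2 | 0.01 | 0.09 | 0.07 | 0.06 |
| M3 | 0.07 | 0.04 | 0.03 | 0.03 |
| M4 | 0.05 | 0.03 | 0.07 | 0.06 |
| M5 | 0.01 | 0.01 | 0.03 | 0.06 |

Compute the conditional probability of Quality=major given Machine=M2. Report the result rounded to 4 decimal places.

0.3043

P(Machine=M2) = 0.01 + 0.09 + 0.07 + 0.06 = 0.23.
P(Quality=major | Machine=M2) = 0.07/0.23 = 0.3043.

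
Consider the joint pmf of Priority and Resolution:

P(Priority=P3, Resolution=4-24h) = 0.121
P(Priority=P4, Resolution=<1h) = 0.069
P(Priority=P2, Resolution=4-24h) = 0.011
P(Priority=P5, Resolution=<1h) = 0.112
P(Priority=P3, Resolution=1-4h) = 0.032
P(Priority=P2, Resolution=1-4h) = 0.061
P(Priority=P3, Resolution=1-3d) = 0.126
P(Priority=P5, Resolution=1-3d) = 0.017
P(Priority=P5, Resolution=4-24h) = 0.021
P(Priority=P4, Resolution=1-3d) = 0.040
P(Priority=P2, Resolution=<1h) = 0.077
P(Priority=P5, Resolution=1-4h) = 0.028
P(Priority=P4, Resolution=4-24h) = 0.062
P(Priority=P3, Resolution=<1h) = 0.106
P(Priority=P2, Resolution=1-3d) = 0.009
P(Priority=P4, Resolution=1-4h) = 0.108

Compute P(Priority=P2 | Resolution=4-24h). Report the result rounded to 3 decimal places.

0.051

P(Resolution=4-24h) = 0.011 + 0.121 + 0.062 + 0.021 = 0.215.
P(Priority=P2 | Resolution=4-24h) = 0.011/0.215 = 0.051.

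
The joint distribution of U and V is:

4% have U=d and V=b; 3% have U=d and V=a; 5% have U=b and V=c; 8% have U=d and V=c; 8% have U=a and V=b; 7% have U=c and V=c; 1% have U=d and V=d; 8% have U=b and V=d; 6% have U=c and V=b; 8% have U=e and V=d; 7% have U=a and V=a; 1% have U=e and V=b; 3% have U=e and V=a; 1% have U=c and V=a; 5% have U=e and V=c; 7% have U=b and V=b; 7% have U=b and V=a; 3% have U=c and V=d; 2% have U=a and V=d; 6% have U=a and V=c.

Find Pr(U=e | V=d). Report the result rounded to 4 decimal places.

0.3636

P(V=d) = 0.02 + 0.08 + 0.03 + 0.01 + 0.08 = 0.22.
P(U=e | V=d) = 0.08/0.22 = 0.3636.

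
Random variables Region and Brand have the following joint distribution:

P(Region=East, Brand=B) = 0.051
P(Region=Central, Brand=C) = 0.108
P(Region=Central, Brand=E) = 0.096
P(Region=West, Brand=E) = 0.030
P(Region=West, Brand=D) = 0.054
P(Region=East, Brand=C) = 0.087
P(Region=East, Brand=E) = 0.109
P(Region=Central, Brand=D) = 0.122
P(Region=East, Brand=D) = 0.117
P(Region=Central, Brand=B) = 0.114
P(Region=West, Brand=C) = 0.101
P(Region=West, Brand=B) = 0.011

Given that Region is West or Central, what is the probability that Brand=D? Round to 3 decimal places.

0.277

P(Region=West) = 0.011 + 0.101 + 0.054 + 0.030 = 0.196.
P(Region=Central) = 0.114 + 0.108 + 0.122 + 0.096 = 0.440.
P(Region ∈ {West, Central}) = 0.196 + 0.440 = 0.636; P(Brand=D, Region ∈ {West, Central}) = 0.054 + 0.122 = 0.176.
P(Brand=D | Region ∈ {West, Central}) = 0.176/0.636 = 0.277.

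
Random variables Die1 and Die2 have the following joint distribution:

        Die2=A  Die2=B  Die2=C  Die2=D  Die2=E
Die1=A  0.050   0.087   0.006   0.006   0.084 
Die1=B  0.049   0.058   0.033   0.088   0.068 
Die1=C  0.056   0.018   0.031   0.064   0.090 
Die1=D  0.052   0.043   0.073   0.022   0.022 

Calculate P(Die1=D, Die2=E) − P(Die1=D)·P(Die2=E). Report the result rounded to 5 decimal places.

-0.03397

P(Die1=D) = 0.052 + 0.043 + 0.073 + 0.022 + 0.022 = 0.212.
P(Die2=E) = 0.084 + 0.068 + 0.090 + 0.022 = 0.264.
P(Die1=D, Die2=E) − P(Die1=D)P(Die2=E) = 0.022 − 0.212×0.264 = -0.03397.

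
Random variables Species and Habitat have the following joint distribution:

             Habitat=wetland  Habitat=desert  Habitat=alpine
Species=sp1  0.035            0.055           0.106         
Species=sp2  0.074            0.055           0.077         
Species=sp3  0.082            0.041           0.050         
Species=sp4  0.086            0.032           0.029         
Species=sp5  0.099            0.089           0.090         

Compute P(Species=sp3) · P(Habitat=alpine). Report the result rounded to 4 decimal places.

P(Species=sp3) = 0.082 + 0.041 + 0.050 = 0.173.
P(Habitat=alpine) = 0.106 + 0.077 + 0.050 + 0.029 + 0.090 = 0.352.
Product: 0.173 × 0.352 = 0.0609.

0.0609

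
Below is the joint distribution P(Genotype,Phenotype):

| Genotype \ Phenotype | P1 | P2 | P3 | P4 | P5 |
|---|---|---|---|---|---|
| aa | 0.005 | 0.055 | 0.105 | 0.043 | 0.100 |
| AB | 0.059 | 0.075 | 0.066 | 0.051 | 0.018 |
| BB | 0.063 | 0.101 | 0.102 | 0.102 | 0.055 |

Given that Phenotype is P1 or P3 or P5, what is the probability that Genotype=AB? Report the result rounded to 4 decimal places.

0.2496

P(Phenotype=P1) = 0.005 + 0.059 + 0.063 = 0.127.
P(Phenotype=P3) = 0.105 + 0.066 + 0.102 = 0.273.
P(Phenotype=P5) = 0.100 + 0.018 + 0.055 = 0.173.
P(Phenotype ∈ {P1, P3, P5}) = 0.127 + 0.273 + 0.173 = 0.573; P(Genotype=AB, Phenotype ∈ {P1, P3, P5}) = 0.059 + 0.066 + 0.018 = 0.143.
P(Genotype=AB | Phenotype ∈ {P1, P3, P5}) = 0.143/0.573 = 0.2496.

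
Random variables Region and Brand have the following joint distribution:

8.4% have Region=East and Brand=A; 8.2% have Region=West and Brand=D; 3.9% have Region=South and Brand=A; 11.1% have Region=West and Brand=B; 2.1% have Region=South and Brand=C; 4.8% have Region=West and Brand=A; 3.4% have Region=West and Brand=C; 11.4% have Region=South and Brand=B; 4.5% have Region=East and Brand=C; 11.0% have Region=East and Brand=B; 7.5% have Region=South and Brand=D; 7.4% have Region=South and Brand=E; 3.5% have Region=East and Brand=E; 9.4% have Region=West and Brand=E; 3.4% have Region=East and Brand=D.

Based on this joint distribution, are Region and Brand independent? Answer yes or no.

no

P(Region=East) = 0.308 and P(Brand=A) = 0.171, so their product is 0.05267, but P(Region=East, Brand=A) = 0.084. Since these differ, Region and Brand are not independent.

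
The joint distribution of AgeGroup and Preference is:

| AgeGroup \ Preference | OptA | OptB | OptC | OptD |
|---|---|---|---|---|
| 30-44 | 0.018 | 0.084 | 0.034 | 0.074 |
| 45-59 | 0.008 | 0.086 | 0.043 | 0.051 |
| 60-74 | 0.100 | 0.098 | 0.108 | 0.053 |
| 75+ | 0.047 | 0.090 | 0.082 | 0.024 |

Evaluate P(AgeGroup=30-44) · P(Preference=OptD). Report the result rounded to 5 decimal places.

P(AgeGroup=30-44) = 0.018 + 0.084 + 0.034 + 0.074 = 0.210.
P(Preference=OptD) = 0.074 + 0.051 + 0.053 + 0.024 = 0.202.
Product: 0.210 × 0.202 = 0.04242.

0.04242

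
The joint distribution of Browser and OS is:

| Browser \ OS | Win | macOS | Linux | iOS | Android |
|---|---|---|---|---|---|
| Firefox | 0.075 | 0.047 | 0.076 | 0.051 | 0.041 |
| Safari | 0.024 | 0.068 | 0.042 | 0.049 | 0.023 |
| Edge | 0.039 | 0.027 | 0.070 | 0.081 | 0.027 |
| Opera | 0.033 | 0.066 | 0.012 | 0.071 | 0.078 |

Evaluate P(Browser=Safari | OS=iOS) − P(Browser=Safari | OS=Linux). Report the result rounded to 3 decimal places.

P(OS=iOS) = 0.051 + 0.049 + 0.081 + 0.071 = 0.252; P(Browser=Safari | OS=iOS) = 0.049/0.252 = 0.1944.
P(OS=Linux) = 0.076 + 0.042 + 0.070 + 0.012 = 0.200; P(Browser=Safari | OS=Linux) = 0.042/0.200 = 0.2100.
Difference = -0.016.

-0.016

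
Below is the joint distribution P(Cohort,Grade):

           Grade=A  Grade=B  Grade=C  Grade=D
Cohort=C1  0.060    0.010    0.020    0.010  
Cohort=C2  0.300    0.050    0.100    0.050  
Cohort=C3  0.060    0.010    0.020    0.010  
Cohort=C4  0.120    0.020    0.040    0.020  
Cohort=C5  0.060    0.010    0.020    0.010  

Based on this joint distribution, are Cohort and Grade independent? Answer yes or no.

Every cell satisfies P(Cohort,Grade) = P(Cohort)·P(Grade). For instance P(Cohort=C4) = 0.200, P(Grade=C) = 0.200, and 0.200×0.200 = 0.040 matches the joint entry. So Cohort and Grade are independent.

yes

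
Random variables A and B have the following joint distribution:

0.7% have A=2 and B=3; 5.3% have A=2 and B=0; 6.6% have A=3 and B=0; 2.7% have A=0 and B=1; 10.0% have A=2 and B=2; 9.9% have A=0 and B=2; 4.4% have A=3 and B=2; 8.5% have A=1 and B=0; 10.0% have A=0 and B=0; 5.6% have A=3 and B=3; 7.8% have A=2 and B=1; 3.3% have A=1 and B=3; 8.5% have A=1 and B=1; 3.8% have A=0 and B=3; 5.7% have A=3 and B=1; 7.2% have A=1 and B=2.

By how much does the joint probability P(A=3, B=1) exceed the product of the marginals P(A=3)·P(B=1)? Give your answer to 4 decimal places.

P(A=3) = 0.066 + 0.057 + 0.044 + 0.056 = 0.223.
P(B=1) = 0.027 + 0.085 + 0.078 + 0.057 = 0.247.
P(A=3, B=1) − P(A=3)P(B=1) = 0.057 − 0.223×0.247 = 0.0019.

0.0019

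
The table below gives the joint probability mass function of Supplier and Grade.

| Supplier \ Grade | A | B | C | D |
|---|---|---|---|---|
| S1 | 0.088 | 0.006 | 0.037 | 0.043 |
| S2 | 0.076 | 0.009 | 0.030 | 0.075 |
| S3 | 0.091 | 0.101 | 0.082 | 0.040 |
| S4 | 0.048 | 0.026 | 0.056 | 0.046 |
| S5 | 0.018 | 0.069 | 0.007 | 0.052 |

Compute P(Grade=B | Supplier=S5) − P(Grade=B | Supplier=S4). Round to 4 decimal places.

0.3249

P(Supplier=S5) = 0.018 + 0.069 + 0.007 + 0.052 = 0.146; P(Grade=B | Supplier=S5) = 0.069/0.146 = 0.47260.
P(Supplier=S4) = 0.048 + 0.026 + 0.056 + 0.046 = 0.176; P(Grade=B | Supplier=S4) = 0.026/0.176 = 0.14773.
Difference = 0.3249.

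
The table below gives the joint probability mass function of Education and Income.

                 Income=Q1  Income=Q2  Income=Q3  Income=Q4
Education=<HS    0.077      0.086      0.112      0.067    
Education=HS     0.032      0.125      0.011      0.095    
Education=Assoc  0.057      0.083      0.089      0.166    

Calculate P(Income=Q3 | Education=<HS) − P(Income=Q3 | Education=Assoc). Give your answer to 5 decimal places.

P(Education=<HS) = 0.077 + 0.086 + 0.112 + 0.067 = 0.342; P(Income=Q3 | Education=<HS) = 0.112/0.342 = 0.327485.
P(Education=Assoc) = 0.057 + 0.083 + 0.089 + 0.166 = 0.395; P(Income=Q3 | Education=Assoc) = 0.089/0.395 = 0.225316.
Difference = 0.10217.

0.10217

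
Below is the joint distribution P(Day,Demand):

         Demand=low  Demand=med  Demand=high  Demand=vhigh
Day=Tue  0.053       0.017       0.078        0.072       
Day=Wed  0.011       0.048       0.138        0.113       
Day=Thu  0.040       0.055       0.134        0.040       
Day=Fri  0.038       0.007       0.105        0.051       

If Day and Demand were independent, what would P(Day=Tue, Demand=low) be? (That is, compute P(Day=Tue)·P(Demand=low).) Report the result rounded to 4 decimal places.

P(Day=Tue) = 0.053 + 0.017 + 0.078 + 0.072 = 0.220.
P(Demand=low) = 0.053 + 0.011 + 0.040 + 0.038 = 0.142.
Product: 0.220 × 0.142 = 0.0312.

0.0312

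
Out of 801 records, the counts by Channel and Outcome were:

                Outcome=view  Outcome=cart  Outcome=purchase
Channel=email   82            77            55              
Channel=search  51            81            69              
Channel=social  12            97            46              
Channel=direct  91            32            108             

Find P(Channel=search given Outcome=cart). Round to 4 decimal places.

0.2822

Total with Outcome=cart: 77 + 81 + 97 + 32 = 287.
P(Channel=search | Outcome=cart) = 81/287 = 0.2822.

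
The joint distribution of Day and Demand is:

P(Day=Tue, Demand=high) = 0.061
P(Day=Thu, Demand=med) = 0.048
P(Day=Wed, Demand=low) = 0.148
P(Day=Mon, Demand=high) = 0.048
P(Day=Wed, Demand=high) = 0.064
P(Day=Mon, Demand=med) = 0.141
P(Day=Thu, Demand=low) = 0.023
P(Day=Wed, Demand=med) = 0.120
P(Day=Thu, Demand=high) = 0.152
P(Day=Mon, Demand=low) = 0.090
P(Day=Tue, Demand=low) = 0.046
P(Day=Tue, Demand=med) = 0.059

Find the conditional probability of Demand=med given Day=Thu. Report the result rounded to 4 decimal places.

P(Day=Thu) = 0.023 + 0.048 + 0.152 = 0.223.
P(Demand=med | Day=Thu) = 0.048/0.223 = 0.2152.

0.2152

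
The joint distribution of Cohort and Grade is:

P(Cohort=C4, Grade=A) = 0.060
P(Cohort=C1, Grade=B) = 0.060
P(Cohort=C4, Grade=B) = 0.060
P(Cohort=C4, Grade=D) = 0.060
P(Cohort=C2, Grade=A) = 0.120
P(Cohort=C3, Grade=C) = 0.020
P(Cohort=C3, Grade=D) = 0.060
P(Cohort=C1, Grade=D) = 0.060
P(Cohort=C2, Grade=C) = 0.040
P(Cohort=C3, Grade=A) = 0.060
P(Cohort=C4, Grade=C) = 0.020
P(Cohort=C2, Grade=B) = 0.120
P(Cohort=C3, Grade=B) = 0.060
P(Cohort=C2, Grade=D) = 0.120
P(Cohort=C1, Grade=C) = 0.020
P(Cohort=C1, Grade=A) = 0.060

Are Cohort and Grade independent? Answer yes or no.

Every cell satisfies P(Cohort,Grade) = P(Cohort)·P(Grade). For instance P(Cohort=C2) = 0.400, P(Grade=C) = 0.100, and 0.400×0.100 = 0.040 matches the joint entry. So Cohort and Grade are independent.

yes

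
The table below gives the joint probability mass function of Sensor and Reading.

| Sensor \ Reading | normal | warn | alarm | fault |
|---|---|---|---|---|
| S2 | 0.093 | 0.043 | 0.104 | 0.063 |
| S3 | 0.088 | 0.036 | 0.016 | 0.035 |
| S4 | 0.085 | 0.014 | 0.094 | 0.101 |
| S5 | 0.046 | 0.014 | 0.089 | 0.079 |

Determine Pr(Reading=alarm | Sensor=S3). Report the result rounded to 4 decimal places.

0.0914

P(Sensor=S3) = 0.088 + 0.036 + 0.016 + 0.035 = 0.175.
P(Reading=alarm | Sensor=S3) = 0.016/0.175 = 0.0914.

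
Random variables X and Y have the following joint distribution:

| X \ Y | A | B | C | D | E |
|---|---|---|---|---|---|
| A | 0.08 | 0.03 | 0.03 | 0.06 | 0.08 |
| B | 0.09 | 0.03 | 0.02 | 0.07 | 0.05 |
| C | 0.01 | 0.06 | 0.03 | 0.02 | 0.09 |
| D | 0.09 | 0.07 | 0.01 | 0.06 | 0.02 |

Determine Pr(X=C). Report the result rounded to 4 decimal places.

0.2100

P(X=C) = 0.01 + 0.06 + 0.03 + 0.02 + 0.09 = 0.21.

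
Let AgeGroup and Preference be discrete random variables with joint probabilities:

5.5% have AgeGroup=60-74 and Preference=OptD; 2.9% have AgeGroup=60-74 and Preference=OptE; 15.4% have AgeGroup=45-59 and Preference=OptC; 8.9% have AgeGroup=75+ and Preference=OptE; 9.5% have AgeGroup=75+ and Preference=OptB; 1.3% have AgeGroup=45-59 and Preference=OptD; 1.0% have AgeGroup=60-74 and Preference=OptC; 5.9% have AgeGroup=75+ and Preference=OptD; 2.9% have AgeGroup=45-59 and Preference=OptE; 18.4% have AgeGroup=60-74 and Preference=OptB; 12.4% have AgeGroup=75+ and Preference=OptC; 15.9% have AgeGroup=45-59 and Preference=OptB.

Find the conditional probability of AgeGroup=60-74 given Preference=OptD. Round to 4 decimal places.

P(Preference=OptD) = 0.013 + 0.055 + 0.059 = 0.127.
P(AgeGroup=60-74 | Preference=OptD) = 0.055/0.127 = 0.4331.

0.4331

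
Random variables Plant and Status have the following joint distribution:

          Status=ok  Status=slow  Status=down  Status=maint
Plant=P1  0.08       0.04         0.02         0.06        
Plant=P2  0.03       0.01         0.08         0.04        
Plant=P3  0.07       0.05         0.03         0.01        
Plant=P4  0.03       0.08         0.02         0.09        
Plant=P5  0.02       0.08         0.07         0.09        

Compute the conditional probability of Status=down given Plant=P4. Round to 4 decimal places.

0.0909

P(Plant=P4) = 0.03 + 0.08 + 0.02 + 0.09 = 0.22.
P(Status=down | Plant=P4) = 0.02/0.22 = 0.0909.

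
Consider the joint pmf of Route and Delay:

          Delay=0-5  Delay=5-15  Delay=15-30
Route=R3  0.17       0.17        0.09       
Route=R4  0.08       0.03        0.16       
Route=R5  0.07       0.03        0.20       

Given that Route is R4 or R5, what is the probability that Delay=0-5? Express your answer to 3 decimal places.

P(Route=R4) = 0.08 + 0.03 + 0.16 = 0.27.
P(Route=R5) = 0.07 + 0.03 + 0.20 = 0.30.
P(Route ∈ {R4, R5}) = 0.27 + 0.30 = 0.57; P(Delay=0-5, Route ∈ {R4, R5}) = 0.08 + 0.07 = 0.15.
P(Delay=0-5 | Route ∈ {R4, R5}) = 0.15/0.57 = 0.263.

0.263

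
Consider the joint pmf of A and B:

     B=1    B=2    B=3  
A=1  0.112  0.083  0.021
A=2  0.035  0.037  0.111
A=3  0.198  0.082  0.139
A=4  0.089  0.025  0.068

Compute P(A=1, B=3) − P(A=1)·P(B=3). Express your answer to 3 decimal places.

-0.052

P(A=1) = 0.112 + 0.083 + 0.021 = 0.216.
P(B=3) = 0.021 + 0.111 + 0.139 + 0.068 = 0.339.
P(A=1, B=3) − P(A=1)P(B=3) = 0.021 − 0.216×0.339 = -0.052.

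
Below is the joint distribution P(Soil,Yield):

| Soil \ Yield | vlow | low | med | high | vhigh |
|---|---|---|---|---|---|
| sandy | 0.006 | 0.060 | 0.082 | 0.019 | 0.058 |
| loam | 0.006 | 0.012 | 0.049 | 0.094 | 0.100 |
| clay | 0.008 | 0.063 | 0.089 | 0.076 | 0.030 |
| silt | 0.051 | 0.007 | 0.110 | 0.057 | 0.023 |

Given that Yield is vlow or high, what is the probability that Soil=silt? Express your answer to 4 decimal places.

P(Yield=vlow) = 0.006 + 0.006 + 0.008 + 0.051 = 0.071.
P(Yield=high) = 0.019 + 0.094 + 0.076 + 0.057 = 0.246.
P(Yield ∈ {vlow, high}) = 0.071 + 0.246 = 0.317; P(Soil=silt, Yield ∈ {vlow, high}) = 0.051 + 0.057 = 0.108.
P(Soil=silt | Yield ∈ {vlow, high}) = 0.108/0.317 = 0.3407.

0.3407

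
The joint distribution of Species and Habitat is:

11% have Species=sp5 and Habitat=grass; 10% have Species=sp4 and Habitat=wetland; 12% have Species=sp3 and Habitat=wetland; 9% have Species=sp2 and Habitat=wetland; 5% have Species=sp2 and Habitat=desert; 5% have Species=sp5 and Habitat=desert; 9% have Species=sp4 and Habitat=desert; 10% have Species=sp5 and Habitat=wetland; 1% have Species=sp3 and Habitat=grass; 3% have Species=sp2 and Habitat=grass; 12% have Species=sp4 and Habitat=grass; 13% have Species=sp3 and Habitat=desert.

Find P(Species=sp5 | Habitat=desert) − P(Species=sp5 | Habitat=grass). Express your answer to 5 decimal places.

P(Habitat=desert) = 0.05 + 0.13 + 0.09 + 0.05 = 0.32; P(Species=sp5 | Habitat=desert) = 0.05/0.32 = 0.156250.
P(Habitat=grass) = 0.03 + 0.01 + 0.12 + 0.11 = 0.27; P(Species=sp5 | Habitat=grass) = 0.11/0.27 = 0.407407.
Difference = -0.25116.

-0.25116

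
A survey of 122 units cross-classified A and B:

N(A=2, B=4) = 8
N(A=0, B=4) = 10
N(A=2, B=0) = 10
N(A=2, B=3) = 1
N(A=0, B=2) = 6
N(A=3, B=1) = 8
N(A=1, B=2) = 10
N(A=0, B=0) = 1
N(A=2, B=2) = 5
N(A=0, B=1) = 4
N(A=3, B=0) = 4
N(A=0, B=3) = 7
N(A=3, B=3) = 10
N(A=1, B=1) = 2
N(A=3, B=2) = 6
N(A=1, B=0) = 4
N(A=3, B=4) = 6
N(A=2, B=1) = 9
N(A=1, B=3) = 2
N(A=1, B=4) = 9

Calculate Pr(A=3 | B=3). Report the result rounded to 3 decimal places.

Total with B=3: 7 + 2 + 1 + 10 = 20.
P(A=3 | B=3) = 10/20 = 0.500.

0.500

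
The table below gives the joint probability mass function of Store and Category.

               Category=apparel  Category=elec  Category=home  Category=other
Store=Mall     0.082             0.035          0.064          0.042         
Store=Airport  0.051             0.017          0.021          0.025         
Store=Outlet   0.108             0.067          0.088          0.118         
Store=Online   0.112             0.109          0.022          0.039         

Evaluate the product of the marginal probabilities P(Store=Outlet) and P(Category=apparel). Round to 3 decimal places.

P(Store=Outlet) = 0.108 + 0.067 + 0.088 + 0.118 = 0.381.
P(Category=apparel) = 0.082 + 0.051 + 0.108 + 0.112 = 0.353.
Product: 0.381 × 0.353 = 0.134.

0.134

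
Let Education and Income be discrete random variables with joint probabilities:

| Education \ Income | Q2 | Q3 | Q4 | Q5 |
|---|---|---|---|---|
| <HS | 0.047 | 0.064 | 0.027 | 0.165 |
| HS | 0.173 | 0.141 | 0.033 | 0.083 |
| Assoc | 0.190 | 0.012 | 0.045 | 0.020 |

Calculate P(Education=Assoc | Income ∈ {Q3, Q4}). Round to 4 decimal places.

0.1770

P(Income=Q3) = 0.064 + 0.141 + 0.012 = 0.217.
P(Income=Q4) = 0.027 + 0.033 + 0.045 = 0.105.
P(Income ∈ {Q3, Q4}) = 0.217 + 0.105 = 0.322; P(Education=Assoc, Income ∈ {Q3, Q4}) = 0.012 + 0.045 = 0.057.
P(Education=Assoc | Income ∈ {Q3, Q4}) = 0.057/0.322 = 0.1770.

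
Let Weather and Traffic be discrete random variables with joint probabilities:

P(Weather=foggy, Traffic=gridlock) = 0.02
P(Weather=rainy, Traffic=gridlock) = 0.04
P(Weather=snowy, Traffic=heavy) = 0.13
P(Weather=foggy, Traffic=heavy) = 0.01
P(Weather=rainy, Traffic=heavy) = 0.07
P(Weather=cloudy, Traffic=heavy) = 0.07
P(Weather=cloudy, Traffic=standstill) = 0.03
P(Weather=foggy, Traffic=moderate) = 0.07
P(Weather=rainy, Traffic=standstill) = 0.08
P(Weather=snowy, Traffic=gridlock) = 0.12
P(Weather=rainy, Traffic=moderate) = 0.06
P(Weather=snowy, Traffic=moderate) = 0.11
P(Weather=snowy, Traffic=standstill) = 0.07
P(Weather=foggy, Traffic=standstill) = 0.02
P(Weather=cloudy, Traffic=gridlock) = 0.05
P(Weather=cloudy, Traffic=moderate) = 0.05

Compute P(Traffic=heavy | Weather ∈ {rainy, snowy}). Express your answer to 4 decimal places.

0.2941

P(Weather=rainy) = 0.06 + 0.07 + 0.04 + 0.08 = 0.25.
P(Weather=snowy) = 0.11 + 0.13 + 0.12 + 0.07 = 0.43.
P(Weather ∈ {rainy, snowy}) = 0.25 + 0.43 = 0.68; P(Traffic=heavy, Weather ∈ {rainy, snowy}) = 0.07 + 0.13 = 0.20.
P(Traffic=heavy | Weather ∈ {rainy, snowy}) = 0.20/0.68 = 0.2941.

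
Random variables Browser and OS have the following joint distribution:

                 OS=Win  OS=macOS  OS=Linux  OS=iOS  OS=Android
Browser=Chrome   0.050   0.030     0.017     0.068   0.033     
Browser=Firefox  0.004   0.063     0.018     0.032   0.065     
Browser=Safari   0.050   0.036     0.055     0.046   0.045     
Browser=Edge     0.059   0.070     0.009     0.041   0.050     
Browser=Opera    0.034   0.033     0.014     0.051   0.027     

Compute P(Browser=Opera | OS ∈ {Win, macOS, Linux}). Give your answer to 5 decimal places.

0.14945

P(OS=Win) = 0.050 + 0.004 + 0.050 + 0.059 + 0.034 = 0.197.
P(OS=macOS) = 0.030 + 0.063 + 0.036 + 0.070 + 0.033 = 0.232.
P(OS=Linux) = 0.017 + 0.018 + 0.055 + 0.009 + 0.014 = 0.113.
P(OS ∈ {Win, macOS, Linux}) = 0.197 + 0.232 + 0.113 = 0.542; P(Browser=Opera, OS ∈ {Win, macOS, Linux}) = 0.034 + 0.033 + 0.014 = 0.081.
P(Browser=Opera | OS ∈ {Win, macOS, Linux}) = 0.081/0.542 = 0.14945.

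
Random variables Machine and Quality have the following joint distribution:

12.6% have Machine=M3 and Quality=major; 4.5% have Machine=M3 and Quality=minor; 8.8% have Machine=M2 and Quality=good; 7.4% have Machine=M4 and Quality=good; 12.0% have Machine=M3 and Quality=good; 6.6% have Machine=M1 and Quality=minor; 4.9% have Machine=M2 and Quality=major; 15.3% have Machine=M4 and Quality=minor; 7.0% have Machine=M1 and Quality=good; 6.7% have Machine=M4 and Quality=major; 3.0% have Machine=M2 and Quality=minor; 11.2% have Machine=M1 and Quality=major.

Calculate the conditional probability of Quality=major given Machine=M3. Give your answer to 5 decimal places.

P(Machine=M3) = 0.120 + 0.045 + 0.126 = 0.291.
P(Quality=major | Machine=M3) = 0.126/0.291 = 0.43299.

0.43299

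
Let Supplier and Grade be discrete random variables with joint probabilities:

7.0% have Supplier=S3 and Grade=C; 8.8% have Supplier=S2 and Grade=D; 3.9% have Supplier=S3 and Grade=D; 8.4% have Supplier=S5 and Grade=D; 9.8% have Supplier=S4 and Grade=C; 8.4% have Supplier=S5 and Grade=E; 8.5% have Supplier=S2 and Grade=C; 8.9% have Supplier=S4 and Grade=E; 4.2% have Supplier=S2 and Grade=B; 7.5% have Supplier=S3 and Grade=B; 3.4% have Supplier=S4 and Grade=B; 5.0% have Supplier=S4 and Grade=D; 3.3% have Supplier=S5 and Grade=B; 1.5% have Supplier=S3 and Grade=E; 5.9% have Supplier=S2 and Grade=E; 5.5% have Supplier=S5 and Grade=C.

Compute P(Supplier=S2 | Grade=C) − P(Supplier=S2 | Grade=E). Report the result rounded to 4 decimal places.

0.0371

P(Grade=C) = 0.085 + 0.070 + 0.098 + 0.055 = 0.308; P(Supplier=S2 | Grade=C) = 0.085/0.308 = 0.27597.
P(Grade=E) = 0.059 + 0.015 + 0.089 + 0.084 = 0.247; P(Supplier=S2 | Grade=E) = 0.059/0.247 = 0.23887.
Difference = 0.0371.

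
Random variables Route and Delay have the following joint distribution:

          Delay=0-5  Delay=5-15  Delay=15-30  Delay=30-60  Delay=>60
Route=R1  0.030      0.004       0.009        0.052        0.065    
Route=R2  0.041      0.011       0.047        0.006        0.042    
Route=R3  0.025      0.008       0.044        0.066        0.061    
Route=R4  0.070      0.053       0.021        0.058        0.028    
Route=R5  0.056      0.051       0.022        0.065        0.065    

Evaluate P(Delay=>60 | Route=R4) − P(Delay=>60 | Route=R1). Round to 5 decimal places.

P(Route=R4) = 0.070 + 0.053 + 0.021 + 0.058 + 0.028 = 0.230; P(Delay=>60 | Route=R4) = 0.028/0.230 = 0.121739.
P(Route=R1) = 0.030 + 0.004 + 0.009 + 0.052 + 0.065 = 0.160; P(Delay=>60 | Route=R1) = 0.065/0.160 = 0.406250.
Difference = -0.28451.

-0.28451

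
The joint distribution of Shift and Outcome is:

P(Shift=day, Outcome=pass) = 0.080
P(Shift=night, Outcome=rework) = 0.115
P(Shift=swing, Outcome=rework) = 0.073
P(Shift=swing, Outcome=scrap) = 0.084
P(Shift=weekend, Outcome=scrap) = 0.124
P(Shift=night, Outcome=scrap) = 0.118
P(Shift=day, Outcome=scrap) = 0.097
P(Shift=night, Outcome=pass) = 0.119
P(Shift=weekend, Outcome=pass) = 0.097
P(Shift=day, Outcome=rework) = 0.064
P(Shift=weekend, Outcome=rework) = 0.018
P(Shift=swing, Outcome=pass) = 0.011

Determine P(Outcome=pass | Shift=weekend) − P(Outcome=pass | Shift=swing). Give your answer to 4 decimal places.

0.3404

P(Shift=weekend) = 0.097 + 0.018 + 0.124 = 0.239; P(Outcome=pass | Shift=weekend) = 0.097/0.239 = 0.40586.
P(Shift=swing) = 0.011 + 0.073 + 0.084 = 0.168; P(Outcome=pass | Shift=swing) = 0.011/0.168 = 0.06548.
Difference = 0.3404.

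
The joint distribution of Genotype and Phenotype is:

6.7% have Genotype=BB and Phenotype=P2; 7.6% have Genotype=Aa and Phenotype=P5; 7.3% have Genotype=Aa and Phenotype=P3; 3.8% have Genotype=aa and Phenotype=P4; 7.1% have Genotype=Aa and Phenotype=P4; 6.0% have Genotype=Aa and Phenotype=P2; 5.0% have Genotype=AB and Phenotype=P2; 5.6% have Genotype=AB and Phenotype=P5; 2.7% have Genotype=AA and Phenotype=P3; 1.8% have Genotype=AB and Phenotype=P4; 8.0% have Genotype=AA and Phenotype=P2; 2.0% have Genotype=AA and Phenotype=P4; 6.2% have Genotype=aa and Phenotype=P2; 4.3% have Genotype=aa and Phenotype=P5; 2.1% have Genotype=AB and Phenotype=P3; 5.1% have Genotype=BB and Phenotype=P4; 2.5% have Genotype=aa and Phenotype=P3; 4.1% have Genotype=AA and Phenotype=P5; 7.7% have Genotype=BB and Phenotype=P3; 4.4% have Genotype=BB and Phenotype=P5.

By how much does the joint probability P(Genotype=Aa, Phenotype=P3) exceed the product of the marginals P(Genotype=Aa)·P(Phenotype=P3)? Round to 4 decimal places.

0.0106

P(Genotype=Aa) = 0.060 + 0.073 + 0.071 + 0.076 = 0.280.
P(Phenotype=P3) = 0.027 + 0.073 + 0.025 + 0.021 + 0.077 = 0.223.
P(Genotype=Aa, Phenotype=P3) − P(Genotype=Aa)P(Phenotype=P3) = 0.073 − 0.280×0.223 = 0.0106.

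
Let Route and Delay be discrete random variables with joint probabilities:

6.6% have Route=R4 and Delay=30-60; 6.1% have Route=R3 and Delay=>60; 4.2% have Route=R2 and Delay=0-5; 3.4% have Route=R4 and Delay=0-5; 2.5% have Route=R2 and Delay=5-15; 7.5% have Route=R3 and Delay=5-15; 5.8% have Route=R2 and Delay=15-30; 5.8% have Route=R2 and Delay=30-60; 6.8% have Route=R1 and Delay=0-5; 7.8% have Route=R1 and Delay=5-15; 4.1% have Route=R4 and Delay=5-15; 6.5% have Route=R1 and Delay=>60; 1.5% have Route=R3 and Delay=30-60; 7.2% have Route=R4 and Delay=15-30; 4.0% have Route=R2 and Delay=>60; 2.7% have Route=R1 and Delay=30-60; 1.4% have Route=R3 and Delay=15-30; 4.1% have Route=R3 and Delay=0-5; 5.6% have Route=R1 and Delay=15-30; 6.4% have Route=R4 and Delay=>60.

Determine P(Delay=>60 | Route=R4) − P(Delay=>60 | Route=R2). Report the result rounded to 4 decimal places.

P(Route=R4) = 0.034 + 0.041 + 0.072 + 0.066 + 0.064 = 0.277; P(Delay=>60 | Route=R4) = 0.064/0.277 = 0.23105.
P(Route=R2) = 0.042 + 0.025 + 0.058 + 0.058 + 0.040 = 0.223; P(Delay=>60 | Route=R2) = 0.040/0.223 = 0.17937.
Difference = 0.0517.

0.0517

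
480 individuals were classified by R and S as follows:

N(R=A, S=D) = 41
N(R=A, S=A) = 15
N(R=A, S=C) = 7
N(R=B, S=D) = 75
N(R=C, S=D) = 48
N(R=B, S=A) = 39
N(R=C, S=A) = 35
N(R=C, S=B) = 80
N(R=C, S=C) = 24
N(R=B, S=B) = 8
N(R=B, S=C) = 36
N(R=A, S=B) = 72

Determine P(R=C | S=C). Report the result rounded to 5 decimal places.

Total with S=C: 7 + 36 + 24 = 67.
P(R=C | S=C) = 24/67 = 0.35821.

0.35821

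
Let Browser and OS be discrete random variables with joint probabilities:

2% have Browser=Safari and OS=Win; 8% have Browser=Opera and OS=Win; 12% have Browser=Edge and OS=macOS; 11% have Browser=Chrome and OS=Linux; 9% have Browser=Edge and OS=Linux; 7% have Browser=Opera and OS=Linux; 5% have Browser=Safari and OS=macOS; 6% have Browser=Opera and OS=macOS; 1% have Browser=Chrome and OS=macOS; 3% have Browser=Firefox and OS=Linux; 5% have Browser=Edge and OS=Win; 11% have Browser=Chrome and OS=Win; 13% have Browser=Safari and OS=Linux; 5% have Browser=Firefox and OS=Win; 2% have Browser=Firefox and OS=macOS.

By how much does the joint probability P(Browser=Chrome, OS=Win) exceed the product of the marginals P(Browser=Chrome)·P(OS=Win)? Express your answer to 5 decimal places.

0.03870

P(Browser=Chrome) = 0.11 + 0.01 + 0.11 = 0.23.
P(OS=Win) = 0.11 + 0.05 + 0.02 + 0.05 + 0.08 = 0.31.
P(Browser=Chrome, OS=Win) − P(Browser=Chrome)P(OS=Win) = 0.11 − 0.23×0.31 = 0.03870.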